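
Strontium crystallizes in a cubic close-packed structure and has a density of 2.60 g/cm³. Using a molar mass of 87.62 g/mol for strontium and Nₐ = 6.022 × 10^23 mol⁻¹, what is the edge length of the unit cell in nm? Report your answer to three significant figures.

With Z = 4 atoms per FCC cell, a³ = Z·M/(N_A·ρ) = 4 × 87.62 / (6.022 × 10²³ × 2.600 g/cm³) = 2.238 × 10^-22 cm³.
a = (2.238 × 10^-22)^(1/3) = 6.072 × 10^-8 cm = 0.607 nm.

0.607 nm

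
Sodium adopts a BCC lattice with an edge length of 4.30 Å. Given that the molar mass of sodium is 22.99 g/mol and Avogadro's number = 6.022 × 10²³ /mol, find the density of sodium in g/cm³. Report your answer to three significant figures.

A BCC unit cell contains Z = 2 atoms.
Cell volume: a³ = (4.30 Å)³ = (4.300 × 10^-8 cm)³ = 7.951 × 10^-23 cm³.
ρ = Z·M/(N_A·a³) = 2 × 22.99 / (6.022 × 10²³ × 7.951 × 10^-23) = 0.9603 g/cm³.

0.960 g/cm³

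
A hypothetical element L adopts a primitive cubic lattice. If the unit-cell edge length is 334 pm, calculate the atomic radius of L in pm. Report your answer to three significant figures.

167 pm

In a simple cubic lattice, atoms touch along the cell edge, so a = 2r.
r = a/2 = 334/2 = 167 pm.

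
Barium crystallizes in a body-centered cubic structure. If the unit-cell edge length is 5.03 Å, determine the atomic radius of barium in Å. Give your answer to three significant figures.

2.18 Å

In a BCC lattice, atoms touch along the body diagonal, so √3·a = 4r.
r = √3·a/4 = 1.7321 × 5.03 / 4 = 2.18 Å.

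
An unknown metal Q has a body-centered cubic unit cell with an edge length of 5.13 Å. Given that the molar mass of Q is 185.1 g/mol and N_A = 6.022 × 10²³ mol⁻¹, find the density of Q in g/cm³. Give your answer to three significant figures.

A BCC unit cell contains Z = 2 atoms.
Cell volume: a³ = (5.13 Å)³ = (5.130 × 10^-8 cm)³ = 1.350 × 10^-22 cm³.
ρ = Z·M/(N_A·a³) = 2 × 185.1 / (6.022 × 10²³ × 1.350 × 10^-22) = 4.553 g/cm³.

4.55 g/cm³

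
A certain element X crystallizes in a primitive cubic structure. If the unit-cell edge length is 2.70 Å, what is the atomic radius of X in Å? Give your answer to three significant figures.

In a simple cubic lattice, atoms touch along the cell edge, so a = 2r.
r = a/2 = 2.70/2 = 1.35 Å.

1.35 Å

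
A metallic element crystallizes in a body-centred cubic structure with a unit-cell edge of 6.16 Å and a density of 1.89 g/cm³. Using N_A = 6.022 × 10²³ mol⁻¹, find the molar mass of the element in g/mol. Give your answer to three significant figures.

A BCC cell has Z = 2 atoms; a = 6.160 × 10^-8 cm.
M = ρ·N_A·a³/Z = 1.89 × 6.022 × 10²³ × 2.337 × 10^-22 / 2 = 133 g/mol.

133 g/mol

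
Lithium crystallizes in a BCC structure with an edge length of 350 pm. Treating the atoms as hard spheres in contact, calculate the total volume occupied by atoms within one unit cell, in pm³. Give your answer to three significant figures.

2.92 × 10^7 pm³

In a BCC lattice atoms touch along the body diagonal, so √3·a = 4r, so r = 0.4330a = 151.6 pm.
V_atoms = Z × (4/3)πr³ = 2 × (4/3)π × (151.6)³ = 2.92 × 10^7 pm³.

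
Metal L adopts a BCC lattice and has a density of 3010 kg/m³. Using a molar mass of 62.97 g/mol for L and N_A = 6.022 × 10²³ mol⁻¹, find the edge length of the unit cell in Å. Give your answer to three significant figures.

With Z = 2 atoms per BCC cell, a³ = Z·M/(N_A·ρ) = 2 × 62.97 / (6.022 × 10²³ × 3.010 g/cm³) = 6.948 × 10^-23 cm³.
a = (6.948 × 10^-23)^(1/3) = 4.111 × 10^-8 cm = 4.11 Å.

4.11 Å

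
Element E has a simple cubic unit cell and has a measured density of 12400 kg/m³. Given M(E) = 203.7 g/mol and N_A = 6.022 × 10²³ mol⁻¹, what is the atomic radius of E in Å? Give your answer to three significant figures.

1.51 Å

For a simple cubic cell (Z = 1), a³ = Z·M/(N_A·ρ) = 1 × 203.7 / (6.022 × 10²³ × 12.40) = 2.728 × 10^-23 cm³, so a = 3.010 × 10^-8 cm = 3.010 Å.
Atoms touch along the cell edge, so a = 2r, so r = 0.5000 × a = 1.51 Å.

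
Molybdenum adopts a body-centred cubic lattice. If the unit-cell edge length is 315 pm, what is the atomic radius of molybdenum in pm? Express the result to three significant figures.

136 pm

In a BCC lattice, atoms touch along the body diagonal, so √3·a = 4r.
r = √3·a/4 = 1.7321 × 315 / 4 = 136 pm.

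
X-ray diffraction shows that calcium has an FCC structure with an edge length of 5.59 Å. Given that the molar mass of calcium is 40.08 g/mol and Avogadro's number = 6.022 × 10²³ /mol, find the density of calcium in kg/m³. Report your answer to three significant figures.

An FCC unit cell contains Z = 4 atoms.
Cell volume: a³ = (5.59 Å)³ = (5.590 × 10^-8 cm)³ = 1.747 × 10^-22 cm³.
ρ = Z·M/(N_A·a³) = 4 × 40.08 / (6.022 × 10²³ × 1.747 × 10^-22) = 1.524 g/cm³ = 1520 kg/m³.

1520 kg/m³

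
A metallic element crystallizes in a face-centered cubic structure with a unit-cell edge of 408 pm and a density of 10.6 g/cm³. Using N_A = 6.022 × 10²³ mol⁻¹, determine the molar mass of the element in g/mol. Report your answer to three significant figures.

An FCC cell has Z = 4 atoms; a = 4.080 × 10^-8 cm.
M = ρ·N_A·a³/Z = 10.6 × 6.022 × 10²³ × 6.792 × 10^-23 / 4 = 108 g/mol.

108 g/mol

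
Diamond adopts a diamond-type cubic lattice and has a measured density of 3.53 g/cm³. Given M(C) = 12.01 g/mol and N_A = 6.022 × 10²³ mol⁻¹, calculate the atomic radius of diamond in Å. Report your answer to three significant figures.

0.771 Å

For a diamond cubic cell (Z = 8), a³ = Z·M/(N_A·ρ) = 8 × 12.01 / (6.022 × 10²³ × 3.530) = 4.520 × 10^-23 cm³, so a = 3.562 × 10^-8 cm = 3.562 Å.
Nearest neighbors lie along the body diagonal with √3·a = 8r, so r = 0.2165 × a = 0.771 Å.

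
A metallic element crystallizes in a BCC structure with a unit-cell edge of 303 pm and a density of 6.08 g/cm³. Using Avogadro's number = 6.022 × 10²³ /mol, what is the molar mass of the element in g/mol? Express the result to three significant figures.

A BCC cell has Z = 2 atoms; a = 3.030 × 10^-8 cm.
M = ρ·N_A·a³/Z = 6.08 × 6.022 × 10²³ × 2.782 × 10^-23 / 2 = 50.9 g/mol.

50.9 g/mol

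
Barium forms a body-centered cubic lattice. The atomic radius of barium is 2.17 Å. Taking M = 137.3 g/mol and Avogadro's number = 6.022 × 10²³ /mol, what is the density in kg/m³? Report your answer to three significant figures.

In a BCC lattice, atoms touch along the body diagonal, so √3·a = 4r, giving a = 5.011 Å = 5.011 × 10^-8 cm.
With Z = 2, ρ = Z·M/(N_A·a³) = 2 × 137.3 / (6.022 × 10²³ × 1.259 × 10^-22) = 3.623 g/cm³ = 3620 kg/m³.

3620 kg/m³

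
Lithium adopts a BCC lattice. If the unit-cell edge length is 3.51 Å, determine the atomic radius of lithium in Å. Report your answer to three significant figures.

1.52 Å

In a BCC lattice, atoms touch along the body diagonal, so √3·a = 4r.
r = √3·a/4 = 1.7321 × 3.51 / 4 = 1.52 Å.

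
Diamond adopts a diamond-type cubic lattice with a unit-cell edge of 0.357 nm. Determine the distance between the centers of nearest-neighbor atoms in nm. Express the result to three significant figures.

0.155 nm

In a diamond cubic structure, nearest neighbors lie along the body diagonal with √3·a = 8r; the nearest-neighbor distance equals 2r = 0.4330·a.
d = 0.4330 × 0.357 = 0.155 nm.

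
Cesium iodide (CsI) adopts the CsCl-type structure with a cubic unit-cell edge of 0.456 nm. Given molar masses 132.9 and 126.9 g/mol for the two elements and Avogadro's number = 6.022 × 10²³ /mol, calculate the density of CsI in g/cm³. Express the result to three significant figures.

4.55 g/cm³

The CsCl-type structure contains Z = 1 formula unit per cell; M(CsI) = 132.9 + 126.9 = 259.8 g/mol.
a³ = (4.560 × 10^-8 cm)³ = 9.482 × 10^-23 cm³.
ρ = 1 × 259.8 / (6.022 × 10²³ × 9.482 × 10^-23) = 4.550 g/cm³.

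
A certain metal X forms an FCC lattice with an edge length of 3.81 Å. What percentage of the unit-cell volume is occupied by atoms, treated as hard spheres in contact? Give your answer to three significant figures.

74.0%

In an FCC lattice atoms touch along the face diagonal, so √2·a = 4r, so r = 0.3536a = 1.347 Å.
Packing fraction = Z·(4/3)πr³ / a³ = 4 × (4/3)π × (1.347)³ / (3.81)³ = 0.7405 = 74.0%.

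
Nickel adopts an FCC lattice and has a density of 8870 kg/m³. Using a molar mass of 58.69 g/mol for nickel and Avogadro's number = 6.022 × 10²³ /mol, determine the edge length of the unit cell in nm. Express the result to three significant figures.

With Z = 4 atoms per FCC cell, a³ = Z·M/(N_A·ρ) = 4 × 58.69 / (6.022 × 10²³ × 8.870 g/cm³) = 4.395 × 10^-23 cm³.
a = (4.395 × 10^-23)^(1/3) = 3.529 × 10^-8 cm = 0.353 nm.

0.353 nm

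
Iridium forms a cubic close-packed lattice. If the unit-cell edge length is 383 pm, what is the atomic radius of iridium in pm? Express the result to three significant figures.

135 pm

In an FCC lattice, atoms touch along the face diagonal, so √2·a = 4r.
r = √2·a/4 = 1.4142 × 383 / 4 = 135 pm.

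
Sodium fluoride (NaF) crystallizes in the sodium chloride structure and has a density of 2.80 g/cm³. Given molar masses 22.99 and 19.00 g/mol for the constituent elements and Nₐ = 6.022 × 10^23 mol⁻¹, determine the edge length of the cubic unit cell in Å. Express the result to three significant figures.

4.64 Å

M(NaF) = 41.99 g/mol; Z = 4 formula units per cell.
a³ = Z·M/(N_A·ρ) = 4 × 41.99 / (6.022 × 10²³ × 2.80) = 9.961 × 10^-23 cm³, so a = 4.636 × 10^-8 cm = 4.64 Å.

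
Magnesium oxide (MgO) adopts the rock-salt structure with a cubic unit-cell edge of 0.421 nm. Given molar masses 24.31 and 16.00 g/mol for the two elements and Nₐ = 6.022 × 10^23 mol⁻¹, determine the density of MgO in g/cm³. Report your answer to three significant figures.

The rock-salt structure contains Z = 4 formula units per cell; M(MgO) = 24.31 + 16.00 = 40.31 g/mol.
a³ = (4.210 × 10^-8 cm)³ = 7.462 × 10^-23 cm³.
ρ = 4 × 40.31 / (6.022 × 10²³ × 7.462 × 10^-23) = 3.588 g/cm³.

3.59 g/cm³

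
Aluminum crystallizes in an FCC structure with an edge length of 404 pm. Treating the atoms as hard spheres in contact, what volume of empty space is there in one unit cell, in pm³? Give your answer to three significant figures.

1.71 × 10^7 pm³

In an FCC lattice atoms touch along the face diagonal, so √2·a = 4r, so r = 0.3536a = 142.8 pm.
V_cell = a³ = 6.594 × 10^7 pm³; V_atoms = 4 × (4/3)πr³ = 4.883 × 10^7 pm³.
Empty space = 6.594 × 10^7 − 4.883 × 10^7 = 1.71 × 10^7 pm³.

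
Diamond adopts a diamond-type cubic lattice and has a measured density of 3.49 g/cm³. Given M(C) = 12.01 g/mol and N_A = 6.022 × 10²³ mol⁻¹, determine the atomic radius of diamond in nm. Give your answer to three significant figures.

0.0774 nm

For a diamond cubic cell (Z = 8), a³ = Z·M/(N_A·ρ) = 8 × 12.01 / (6.022 × 10²³ × 3.490) = 4.572 × 10^-23 cm³, so a = 3.576 × 10^-8 cm = 0.3576 nm.
Nearest neighbors lie along the body diagonal with √3·a = 8r, so r = 0.2165 × a = 0.0774 nm.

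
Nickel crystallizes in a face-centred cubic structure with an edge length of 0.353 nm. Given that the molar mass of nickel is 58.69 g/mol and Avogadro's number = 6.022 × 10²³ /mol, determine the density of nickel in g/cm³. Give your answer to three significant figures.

8.86 g/cm³

An FCC unit cell contains Z = 4 atoms.
Cell volume: a³ = (0.353 nm)³ = (3.530 × 10^-8 cm)³ = 4.399 × 10^-23 cm³.
ρ = Z·M/(N_A·a³) = 4 × 58.69 / (6.022 × 10²³ × 4.399 × 10^-23) = 8.863 g/cm³.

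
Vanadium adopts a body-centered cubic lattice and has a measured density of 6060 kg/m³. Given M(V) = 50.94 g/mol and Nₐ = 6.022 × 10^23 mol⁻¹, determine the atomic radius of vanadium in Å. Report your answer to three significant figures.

For a BCC cell (Z = 2), a³ = Z·M/(N_A·ρ) = 2 × 50.94 / (6.022 × 10²³ × 6.060) = 2.792 × 10^-23 cm³, so a = 3.034 × 10^-8 cm = 3.034 Å.
Atoms touch along the body diagonal, so √3·a = 4r, so r = 0.4330 × a = 1.31 Å.

1.31 Å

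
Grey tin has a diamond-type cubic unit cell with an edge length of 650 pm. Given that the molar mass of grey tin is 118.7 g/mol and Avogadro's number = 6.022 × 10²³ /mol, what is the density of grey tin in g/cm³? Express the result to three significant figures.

5.74 g/cm³

A diamond cubic unit cell contains Z = 8 atoms.
Cell volume: a³ = (650 pm)³ = (6.500 × 10^-8 cm)³ = 2.746 × 10^-22 cm³.
ρ = Z·M/(N_A·a³) = 8 × 118.7 / (6.022 × 10²³ × 2.746 × 10^-22) = 5.742 g/cm³.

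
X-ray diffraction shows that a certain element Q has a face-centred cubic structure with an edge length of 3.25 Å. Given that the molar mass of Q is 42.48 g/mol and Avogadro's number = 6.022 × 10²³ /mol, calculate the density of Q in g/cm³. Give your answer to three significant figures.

An FCC unit cell contains Z = 4 atoms.
Cell volume: a³ = (3.25 Å)³ = (3.250 × 10^-8 cm)³ = 3.433 × 10^-23 cm³.
ρ = Z·M/(N_A·a³) = 4 × 42.48 / (6.022 × 10²³ × 3.433 × 10^-23) = 8.220 g/cm³.

8.22 g/cm³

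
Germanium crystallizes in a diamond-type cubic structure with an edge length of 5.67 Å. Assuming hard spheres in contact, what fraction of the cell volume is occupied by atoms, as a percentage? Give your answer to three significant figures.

34.0%

In a diamond cubic lattice nearest neighbors lie along the body diagonal with √3·a = 8r, so r = 0.2165a = 1.228 Å.
Packing fraction = Z·(4/3)πr³ / a³ = 8 × (4/3)π × (1.228)³ / (5.67)³ = 0.3401 = 34.0%.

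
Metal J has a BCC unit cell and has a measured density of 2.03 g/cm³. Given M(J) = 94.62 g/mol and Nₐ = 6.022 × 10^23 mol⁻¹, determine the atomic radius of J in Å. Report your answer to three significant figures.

For a BCC cell (Z = 2), a³ = Z·M/(N_A·ρ) = 2 × 94.62 / (6.022 × 10²³ × 2.030) = 1.548 × 10^-22 cm³, so a = 5.369 × 10^-8 cm = 5.369 Å.
Atoms touch along the body diagonal, so √3·a = 4r, so r = 0.4330 × a = 2.33 Å.

2.33 Å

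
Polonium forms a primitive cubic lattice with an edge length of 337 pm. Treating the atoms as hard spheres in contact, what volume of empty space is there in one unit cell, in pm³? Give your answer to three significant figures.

1.82 × 10^7 pm³

In a simple cubic lattice atoms touch along the cell edge, so a = 2r, so r = 0.5000a = 168.5 pm.
V_cell = a³ = 3.827 × 10^7 pm³; V_atoms = 1 × (4/3)πr³ = 2.004 × 10^7 pm³.
Empty space = 3.827 × 10^7 − 2.004 × 10^7 = 1.82 × 10^7 pm³.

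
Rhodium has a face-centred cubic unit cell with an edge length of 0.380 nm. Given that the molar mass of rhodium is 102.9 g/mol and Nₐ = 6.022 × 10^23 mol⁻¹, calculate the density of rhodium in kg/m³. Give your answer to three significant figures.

An FCC unit cell contains Z = 4 atoms.
Cell volume: a³ = (0.380 nm)³ = (3.800 × 10^-8 cm)³ = 5.487 × 10^-23 cm³.
ρ = Z·M/(N_A·a³) = 4 × 102.9 / (6.022 × 10²³ × 5.487 × 10^-23) = 12.46 g/cm³ = 12500 kg/m³.

12500 kg/m³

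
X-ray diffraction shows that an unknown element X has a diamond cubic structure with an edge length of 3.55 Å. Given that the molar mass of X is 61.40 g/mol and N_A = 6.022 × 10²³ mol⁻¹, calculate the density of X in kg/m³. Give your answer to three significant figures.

18200 kg/m³

A diamond cubic unit cell contains Z = 8 atoms.
Cell volume: a³ = (3.55 Å)³ = (3.550 × 10^-8 cm)³ = 4.474 × 10^-23 cm³.
ρ = Z·M/(N_A·a³) = 8 × 61.40 / (6.022 × 10²³ × 4.474 × 10^-23) = 18.23 g/cm³ = 18200 kg/m³.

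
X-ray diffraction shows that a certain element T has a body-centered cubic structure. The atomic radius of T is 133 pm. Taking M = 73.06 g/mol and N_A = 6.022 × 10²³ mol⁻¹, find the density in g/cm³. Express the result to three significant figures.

In a BCC lattice, atoms touch along the body diagonal, so √3·a = 4r, giving a = 307.2 pm = 3.072 × 10^-8 cm.
With Z = 2, ρ = Z·M/(N_A·a³) = 2 × 73.06 / (6.022 × 10²³ × 2.898 × 10^-23) = 8.374 g/cm³.

8.37 g/cm³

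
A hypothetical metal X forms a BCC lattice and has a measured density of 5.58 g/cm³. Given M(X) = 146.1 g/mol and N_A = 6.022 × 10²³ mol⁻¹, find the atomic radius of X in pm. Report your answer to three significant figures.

For a BCC cell (Z = 2), a³ = Z·M/(N_A·ρ) = 2 × 146.1 / (6.022 × 10²³ × 5.580) = 8.696 × 10^-23 cm³, so a = 4.430 × 10^-8 cm = 443.0 pm.
Atoms touch along the body diagonal, so √3·a = 4r, so r = 0.4330 × a = 192 pm.

192 pm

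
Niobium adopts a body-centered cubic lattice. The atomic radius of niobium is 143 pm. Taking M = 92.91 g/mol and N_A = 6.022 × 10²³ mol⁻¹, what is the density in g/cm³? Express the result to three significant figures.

In a BCC lattice, atoms touch along the body diagonal, so √3·a = 4r, giving a = 330.2 pm = 3.302 × 10^-8 cm.
With Z = 2, ρ = Z·M/(N_A·a³) = 2 × 92.91 / (6.022 × 10²³ × 3.602 × 10^-23) = 8.567 g/cm³.

8.57 g/cm³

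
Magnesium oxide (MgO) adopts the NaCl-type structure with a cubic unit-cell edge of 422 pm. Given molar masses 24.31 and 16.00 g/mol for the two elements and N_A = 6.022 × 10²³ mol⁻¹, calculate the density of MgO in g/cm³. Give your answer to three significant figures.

3.56 g/cm³

The NaCl-type structure contains Z = 4 formula units per cell; M(MgO) = 24.31 + 16.00 = 40.31 g/mol.
a³ = (4.220 × 10^-8 cm)³ = 7.515 × 10^-23 cm³.
ρ = 4 × 40.31 / (6.022 × 10²³ × 7.515 × 10^-23) = 3.563 g/cm³.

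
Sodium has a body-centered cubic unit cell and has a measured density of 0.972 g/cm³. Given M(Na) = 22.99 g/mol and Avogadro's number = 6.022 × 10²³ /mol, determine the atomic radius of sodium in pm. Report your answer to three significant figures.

For a BCC cell (Z = 2), a³ = Z·M/(N_A·ρ) = 2 × 22.99 / (6.022 × 10²³ × 0.9720) = 7.855 × 10^-23 cm³, so a = 4.283 × 10^-8 cm = 428.3 pm.
Atoms touch along the body diagonal, so √3·a = 4r, so r = 0.4330 × a = 185 pm.

185 pm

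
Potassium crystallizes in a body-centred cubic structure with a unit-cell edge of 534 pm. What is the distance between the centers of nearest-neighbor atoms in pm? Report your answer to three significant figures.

462 pm

In a BCC structure, atoms touch along the body diagonal, so √3·a = 4r; the nearest-neighbor distance equals 2r = 0.8660·a.
d = 0.8660 × 534 = 462 pm.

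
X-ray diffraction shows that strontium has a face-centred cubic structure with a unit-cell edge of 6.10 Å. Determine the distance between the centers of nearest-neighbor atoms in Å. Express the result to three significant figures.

4.31 Å

In an FCC structure, atoms touch along the face diagonal, so √2·a = 4r; the nearest-neighbor distance equals 2r = 0.7071·a.
d = 0.7071 × 6.10 = 4.31 Å.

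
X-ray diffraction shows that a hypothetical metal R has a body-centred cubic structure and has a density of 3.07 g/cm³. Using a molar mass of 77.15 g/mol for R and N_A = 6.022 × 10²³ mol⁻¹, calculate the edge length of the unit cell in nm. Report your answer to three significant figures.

With Z = 2 atoms per BCC cell, a³ = Z·M/(N_A·ρ) = 2 × 77.15 / (6.022 × 10²³ × 3.070 g/cm³) = 8.346 × 10^-23 cm³.
a = (8.346 × 10^-23)^(1/3) = 4.370 × 10^-8 cm = 0.437 nm.

0.437 nm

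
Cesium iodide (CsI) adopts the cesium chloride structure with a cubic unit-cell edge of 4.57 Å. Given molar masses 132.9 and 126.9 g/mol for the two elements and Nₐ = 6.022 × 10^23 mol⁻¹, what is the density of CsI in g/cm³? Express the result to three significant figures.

The cesium chloride structure contains Z = 1 formula unit per cell; M(CsI) = 132.9 + 126.9 = 259.8 g/mol.
a³ = (4.570 × 10^-8 cm)³ = 9.544 × 10^-23 cm³.
ρ = 1 × 259.8 / (6.022 × 10²³ × 9.544 × 10^-23) = 4.520 g/cm³.

4.52 g/cm³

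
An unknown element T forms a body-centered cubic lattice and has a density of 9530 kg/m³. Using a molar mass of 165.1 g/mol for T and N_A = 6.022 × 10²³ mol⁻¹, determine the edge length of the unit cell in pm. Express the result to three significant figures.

With Z = 2 atoms per BCC cell, a³ = Z·M/(N_A·ρ) = 2 × 165.1 / (6.022 × 10²³ × 9.530 g/cm³) = 5.754 × 10^-23 cm³.
a = (5.754 × 10^-23)^(1/3) = 3.861 × 10^-8 cm = 386 pm.

386 pm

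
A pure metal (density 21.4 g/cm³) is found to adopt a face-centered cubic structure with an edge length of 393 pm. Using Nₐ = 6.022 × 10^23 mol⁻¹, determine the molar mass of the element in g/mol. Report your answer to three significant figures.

196 g/mol

An FCC cell has Z = 4 atoms; a = 3.930 × 10^-8 cm.
M = ρ·N_A·a³/Z = 21.4 × 6.022 × 10²³ × 6.070 × 10^-23 / 4 = 196 g/mol.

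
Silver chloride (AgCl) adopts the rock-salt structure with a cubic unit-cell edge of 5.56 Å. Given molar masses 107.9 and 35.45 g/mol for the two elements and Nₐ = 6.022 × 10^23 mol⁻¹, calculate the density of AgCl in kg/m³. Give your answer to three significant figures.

The rock-salt structure contains Z = 4 formula units per cell; M(AgCl) = 107.9 + 35.45 = 143.35 g/mol.
a³ = (5.560 × 10^-8 cm)³ = 1.719 × 10^-22 cm³.
ρ = 4 × 143.35 / (6.022 × 10²³ × 1.719 × 10^-22) = 5.540 g/cm³ = 5540 kg/m³.

5540 kg/m³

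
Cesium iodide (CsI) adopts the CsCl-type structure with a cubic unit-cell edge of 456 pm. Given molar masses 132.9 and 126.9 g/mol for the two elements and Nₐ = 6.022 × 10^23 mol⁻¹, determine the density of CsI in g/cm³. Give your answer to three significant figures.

The CsCl-type structure contains Z = 1 formula unit per cell; M(CsI) = 132.9 + 126.9 = 259.8 g/mol.
a³ = (4.560 × 10^-8 cm)³ = 9.482 × 10^-23 cm³.
ρ = 1 × 259.8 / (6.022 × 10²³ × 9.482 × 10^-23) = 4.550 g/cm³.

4.55 g/cm³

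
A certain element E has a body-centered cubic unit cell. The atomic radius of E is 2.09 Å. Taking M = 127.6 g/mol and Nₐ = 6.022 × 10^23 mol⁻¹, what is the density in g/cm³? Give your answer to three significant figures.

In a BCC lattice, atoms touch along the body diagonal, so √3·a = 4r, giving a = 4.827 Å = 4.827 × 10^-8 cm.
With Z = 2, ρ = Z·M/(N_A·a³) = 2 × 127.6 / (6.022 × 10²³ × 1.124 × 10^-22) = 3.769 g/cm³.

3.77 g/cm³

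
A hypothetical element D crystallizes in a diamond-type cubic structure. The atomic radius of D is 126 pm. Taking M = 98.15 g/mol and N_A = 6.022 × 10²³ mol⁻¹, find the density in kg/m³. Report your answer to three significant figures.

6620 kg/m³

In a diamond cubic lattice, nearest neighbors lie along the body diagonal with √3·a = 8r, giving a = 582.0 pm = 5.820 × 10^-8 cm.
With Z = 8, ρ = Z·M/(N_A·a³) = 8 × 98.15 / (6.022 × 10²³ × 1.971 × 10^-22) = 6.615 g/cm³ = 6620 kg/m³.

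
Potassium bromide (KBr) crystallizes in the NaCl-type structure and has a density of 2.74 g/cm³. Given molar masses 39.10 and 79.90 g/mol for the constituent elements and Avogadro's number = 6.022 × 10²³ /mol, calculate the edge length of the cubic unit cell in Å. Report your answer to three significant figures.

M(KBr) = 119.0 g/mol; Z = 4 formula units per cell.
a³ = Z·M/(N_A·ρ) = 4 × 119.0 / (6.022 × 10²³ × 2.74) = 2.885 × 10^-22 cm³, so a = 6.608 × 10^-8 cm = 6.61 Å.

6.61 Å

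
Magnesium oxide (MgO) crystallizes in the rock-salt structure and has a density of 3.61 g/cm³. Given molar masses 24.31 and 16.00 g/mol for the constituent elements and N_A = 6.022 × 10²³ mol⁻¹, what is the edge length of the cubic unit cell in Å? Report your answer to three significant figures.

4.20 Å

M(MgO) = 40.31 g/mol; Z = 4 formula units per cell.
a³ = Z·M/(N_A·ρ) = 4 × 40.31 / (6.022 × 10²³ × 3.61) = 7.417 × 10^-23 cm³, so a = 4.202 × 10^-8 cm = 4.20 Å.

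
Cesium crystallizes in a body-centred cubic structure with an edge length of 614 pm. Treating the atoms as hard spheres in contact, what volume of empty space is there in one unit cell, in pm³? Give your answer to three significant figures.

7.40 × 10^7 pm³

In a BCC lattice atoms touch along the body diagonal, so √3·a = 4r, so r = 0.4330a = 265.9 pm.
V_cell = a³ = 2.315 × 10^8 pm³; V_atoms = 2 × (4/3)πr³ = 1.574 × 10^8 pm³.
Empty space = 2.315 × 10^8 − 1.574 × 10^8 = 7.40 × 10^7 pm³.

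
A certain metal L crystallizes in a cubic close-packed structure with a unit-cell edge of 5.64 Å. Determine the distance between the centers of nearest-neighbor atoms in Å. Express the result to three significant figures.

3.99 Å

In an FCC structure, atoms touch along the face diagonal, so √2·a = 4r; the nearest-neighbor distance equals 2r = 0.7071·a.
d = 0.7071 × 5.64 = 3.99 Å.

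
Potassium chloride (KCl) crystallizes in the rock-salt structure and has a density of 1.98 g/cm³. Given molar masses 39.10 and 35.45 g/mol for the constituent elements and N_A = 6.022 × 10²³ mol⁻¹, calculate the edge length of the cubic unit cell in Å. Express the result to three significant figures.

6.30 Å

M(KCl) = 74.55 g/mol; Z = 4 formula units per cell.
a³ = Z·M/(N_A·ρ) = 4 × 74.55 / (6.022 × 10²³ × 1.98) = 2.501 × 10^-22 cm³, so a = 6.300 × 10^-8 cm = 6.30 Å.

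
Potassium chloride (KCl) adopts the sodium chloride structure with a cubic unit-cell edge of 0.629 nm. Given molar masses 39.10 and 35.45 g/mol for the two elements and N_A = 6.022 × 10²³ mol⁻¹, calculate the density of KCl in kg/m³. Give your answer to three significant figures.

The sodium chloride structure contains Z = 4 formula units per cell; M(KCl) = 39.10 + 35.45 = 74.55 g/mol.
a³ = (6.290 × 10^-8 cm)³ = 2.489 × 10^-22 cm³.
ρ = 4 × 74.55 / (6.022 × 10²³ × 2.489 × 10^-22) = 1.990 g/cm³ = 1990 kg/m³.

1990 kg/m³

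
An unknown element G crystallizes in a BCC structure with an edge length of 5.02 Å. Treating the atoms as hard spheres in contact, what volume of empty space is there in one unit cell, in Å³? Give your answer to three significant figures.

40.5 Å³

In a BCC lattice atoms touch along the body diagonal, so √3·a = 4r, so r = 0.4330a = 2.174 Å.
V_cell = a³ = 126.5 Å³; V_atoms = 2 × (4/3)πr³ = 86.05 Å³.
Empty space = 126.5 − 86.05 = 40.5 Å³.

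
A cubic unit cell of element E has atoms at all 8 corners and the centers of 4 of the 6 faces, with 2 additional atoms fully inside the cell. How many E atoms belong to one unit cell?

5

Corner atoms are shared by 8 cells (1/8 each), face atoms by 2 (1/2 each), interior atoms are unshared.
Net atoms = 8 × 1/8 + 4 × 1/2 + 2 = 1 + 2 + 2 = 5.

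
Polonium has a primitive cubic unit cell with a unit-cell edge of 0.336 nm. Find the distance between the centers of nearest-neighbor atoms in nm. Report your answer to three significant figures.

In a simple cubic structure, atoms touch along the cell edge, so a = 2r; the nearest-neighbor distance equals 2r = 1.000·a.
d = 1.000 × 0.336 = 0.336 nm.

0.336 nm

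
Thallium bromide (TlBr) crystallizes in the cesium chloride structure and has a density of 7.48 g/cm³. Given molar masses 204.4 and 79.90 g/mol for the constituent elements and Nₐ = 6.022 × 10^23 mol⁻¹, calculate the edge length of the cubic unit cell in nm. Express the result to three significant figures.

0.398 nm

M(TlBr) = 284.3 g/mol; Z = 1 formula unit per cell.
a³ = Z·M/(N_A·ρ) = 1 × 284.3 / (6.022 × 10²³ × 7.48) = 6.312 × 10^-23 cm³, so a = 3.981 × 10^-8 cm = 0.398 nm.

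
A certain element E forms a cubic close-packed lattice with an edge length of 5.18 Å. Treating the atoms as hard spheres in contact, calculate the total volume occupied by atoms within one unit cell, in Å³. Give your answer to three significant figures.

103 Å³

In an FCC lattice atoms touch along the face diagonal, so √2·a = 4r, so r = 0.3536a = 1.831 Å.
V_atoms = Z × (4/3)πr³ = 4 × (4/3)π × (1.831)³ = 103 Å³.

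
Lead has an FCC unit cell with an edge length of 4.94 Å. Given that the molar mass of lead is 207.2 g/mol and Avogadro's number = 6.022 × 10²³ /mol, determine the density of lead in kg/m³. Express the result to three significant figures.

11400 kg/m³

An FCC unit cell contains Z = 4 atoms.
Cell volume: a³ = (4.94 Å)³ = (4.940 × 10^-8 cm)³ = 1.206 × 10^-22 cm³.
ρ = Z·M/(N_A·a³) = 4 × 207.2 / (6.022 × 10²³ × 1.206 × 10^-22) = 11.42 g/cm³ = 11400 kg/m³.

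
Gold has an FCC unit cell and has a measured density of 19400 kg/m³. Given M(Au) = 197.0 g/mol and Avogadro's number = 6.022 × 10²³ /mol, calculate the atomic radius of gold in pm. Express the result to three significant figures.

144 pm

For an FCC cell (Z = 4), a³ = Z·M/(N_A·ρ) = 4 × 197.0 / (6.022 × 10²³ × 19.40) = 6.745 × 10^-23 cm³, so a = 4.071 × 10^-8 cm = 407.1 pm.
Atoms touch along the face diagonal, so √2·a = 4r, so r = 0.3536 × a = 144 pm.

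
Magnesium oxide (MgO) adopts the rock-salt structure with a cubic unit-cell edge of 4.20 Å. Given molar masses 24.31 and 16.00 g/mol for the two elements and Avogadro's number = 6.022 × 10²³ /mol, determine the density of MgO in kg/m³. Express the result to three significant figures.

The rock-salt structure contains Z = 4 formula units per cell; M(MgO) = 24.31 + 16.00 = 40.31 g/mol.
a³ = (4.200 × 10^-8 cm)³ = 7.409 × 10^-23 cm³.
ρ = 4 × 40.31 / (6.022 × 10²³ × 7.409 × 10^-23) = 3.614 g/cm³ = 3610 kg/m³.

3610 kg/m³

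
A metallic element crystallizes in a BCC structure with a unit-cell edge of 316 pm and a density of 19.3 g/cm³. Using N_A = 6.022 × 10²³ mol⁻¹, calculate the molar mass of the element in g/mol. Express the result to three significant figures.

183 g/mol

A BCC cell has Z = 2 atoms; a = 3.160 × 10^-8 cm.
M = ρ·N_A·a³/Z = 19.3 × 6.022 × 10²³ × 3.155 × 10^-23 / 2 = 183 g/mol.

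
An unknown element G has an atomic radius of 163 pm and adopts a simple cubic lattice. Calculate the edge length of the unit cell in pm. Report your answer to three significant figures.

In a simple cubic lattice, atoms touch along the cell edge, so a = 2r.
a = 2r = 2 × 163 = 326 pm.

326 pm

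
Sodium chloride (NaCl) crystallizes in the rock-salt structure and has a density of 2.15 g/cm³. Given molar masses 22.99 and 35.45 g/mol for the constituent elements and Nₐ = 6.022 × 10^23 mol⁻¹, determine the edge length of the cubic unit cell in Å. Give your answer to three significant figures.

5.65 Å

M(NaCl) = 58.44 g/mol; Z = 4 formula units per cell.
a³ = Z·M/(N_A·ρ) = 4 × 58.44 / (6.022 × 10²³ × 2.15) = 1.805 × 10^-22 cm³, so a = 5.652 × 10^-8 cm = 5.65 Å.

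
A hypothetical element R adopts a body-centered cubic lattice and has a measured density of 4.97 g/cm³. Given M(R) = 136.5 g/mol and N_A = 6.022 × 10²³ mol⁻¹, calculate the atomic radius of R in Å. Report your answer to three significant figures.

1.95 Å

For a BCC cell (Z = 2), a³ = Z·M/(N_A·ρ) = 2 × 136.5 / (6.022 × 10²³ × 4.970) = 9.121 × 10^-23 cm³, so a = 4.501 × 10^-8 cm = 4.501 Å.
Atoms touch along the body diagonal, so √3·a = 4r, so r = 0.4330 × a = 1.95 Å.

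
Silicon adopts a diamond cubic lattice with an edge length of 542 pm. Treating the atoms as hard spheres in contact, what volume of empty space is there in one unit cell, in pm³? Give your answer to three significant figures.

In a diamond cubic lattice nearest neighbors lie along the body diagonal with √3·a = 8r, so r = 0.2165a = 117.3 pm.
V_cell = a³ = 1.592 × 10^8 pm³; V_atoms = 8 × (4/3)πr³ = 5.415 × 10^7 pm³.
Empty space = 1.592 × 10^8 − 5.415 × 10^7 = 1.05 × 10^8 pm³.

1.05 × 10^8 pm³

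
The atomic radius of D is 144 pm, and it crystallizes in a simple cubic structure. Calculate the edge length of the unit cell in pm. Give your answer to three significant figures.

288 pm

In a simple cubic lattice, atoms touch along the cell edge, so a = 2r.
a = 2r = 2 × 144 = 288 pm.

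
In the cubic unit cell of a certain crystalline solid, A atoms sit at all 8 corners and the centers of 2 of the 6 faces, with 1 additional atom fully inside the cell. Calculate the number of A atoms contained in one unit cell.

3

Corner atoms are shared by 8 cells (1/8 each), face atoms by 2 (1/2 each), interior atoms are unshared.
Net atoms = 8 × 1/8 + 2 × 1/2 + 1 = 1 + 1 + 1 = 3.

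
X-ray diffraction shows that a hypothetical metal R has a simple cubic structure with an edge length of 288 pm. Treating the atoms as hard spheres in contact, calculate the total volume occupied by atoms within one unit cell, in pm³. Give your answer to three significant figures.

In a simple cubic lattice atoms touch along the cell edge, so a = 2r, so r = 0.5000a = 144.0 pm.
V_atoms = Z × (4/3)πr³ = 1 × (4/3)π × (144.0)³ = 1.25 × 10^7 pm³.

1.25 × 10^7 pm³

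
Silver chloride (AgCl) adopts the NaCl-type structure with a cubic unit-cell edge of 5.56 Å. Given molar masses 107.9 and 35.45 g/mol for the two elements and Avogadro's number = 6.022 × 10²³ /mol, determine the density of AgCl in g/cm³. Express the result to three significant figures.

5.54 g/cm³

The NaCl-type structure contains Z = 4 formula units per cell; M(AgCl) = 107.9 + 35.45 = 143.35 g/mol.
a³ = (5.560 × 10^-8 cm)³ = 1.719 × 10^-22 cm³.
ρ = 4 × 143.35 / (6.022 × 10²³ × 1.719 × 10^-22) = 5.540 g/cm³.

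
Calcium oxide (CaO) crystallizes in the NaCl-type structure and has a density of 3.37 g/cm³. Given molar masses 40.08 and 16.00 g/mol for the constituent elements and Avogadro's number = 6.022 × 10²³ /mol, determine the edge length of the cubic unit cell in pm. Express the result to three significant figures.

480 pm

M(CaO) = 56.08 g/mol; Z = 4 formula units per cell.
a³ = Z·M/(N_A·ρ) = 4 × 56.08 / (6.022 × 10²³ × 3.37) = 1.105 × 10^-22 cm³, so a = 4.799 × 10^-8 cm = 480 pm.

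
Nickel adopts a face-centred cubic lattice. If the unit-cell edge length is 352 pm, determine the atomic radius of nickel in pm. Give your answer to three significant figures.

In an FCC lattice, atoms touch along the face diagonal, so √2·a = 4r.
r = √2·a/4 = 1.4142 × 352 / 4 = 124 pm.

124 pm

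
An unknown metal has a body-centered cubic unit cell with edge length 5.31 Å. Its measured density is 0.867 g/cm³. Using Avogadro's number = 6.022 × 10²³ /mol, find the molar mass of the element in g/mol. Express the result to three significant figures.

39.1 g/mol

A BCC cell has Z = 2 atoms; a = 5.310 × 10^-8 cm.
M = ρ·N_A·a³/Z = 0.867 × 6.022 × 10²³ × 1.497 × 10^-22 / 2 = 39.1 g/mol.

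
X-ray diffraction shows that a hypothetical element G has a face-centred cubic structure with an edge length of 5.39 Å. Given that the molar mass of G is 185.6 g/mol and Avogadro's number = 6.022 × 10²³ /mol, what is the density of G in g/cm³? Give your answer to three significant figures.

7.87 g/cm³

An FCC unit cell contains Z = 4 atoms.
Cell volume: a³ = (5.39 Å)³ = (5.390 × 10^-8 cm)³ = 1.566 × 10^-22 cm³.
ρ = Z·M/(N_A·a³) = 4 × 185.6 / (6.022 × 10²³ × 1.566 × 10^-22) = 7.873 g/cm³.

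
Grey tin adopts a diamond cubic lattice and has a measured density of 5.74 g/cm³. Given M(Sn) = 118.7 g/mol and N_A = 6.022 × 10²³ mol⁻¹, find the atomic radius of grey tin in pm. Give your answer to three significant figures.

For a diamond cubic cell (Z = 8), a³ = Z·M/(N_A·ρ) = 8 × 118.7 / (6.022 × 10²³ × 5.740) = 2.747 × 10^-22 cm³, so a = 6.501 × 10^-8 cm = 650.1 pm.
Nearest neighbors lie along the body diagonal with √3·a = 8r, so r = 0.2165 × a = 141 pm.

141 pm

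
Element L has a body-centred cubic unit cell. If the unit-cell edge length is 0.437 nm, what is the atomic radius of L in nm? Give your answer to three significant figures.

In a BCC lattice, atoms touch along the body diagonal, so √3·a = 4r.
r = √3·a/4 = 1.7321 × 0.437 / 4 = 0.189 nm.

0.189 nm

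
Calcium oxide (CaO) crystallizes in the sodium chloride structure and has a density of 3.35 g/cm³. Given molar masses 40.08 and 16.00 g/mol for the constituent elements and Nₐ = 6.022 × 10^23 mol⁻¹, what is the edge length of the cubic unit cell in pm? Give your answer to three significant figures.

481 pm

M(CaO) = 56.08 g/mol; Z = 4 formula units per cell.
a³ = Z·M/(N_A·ρ) = 4 × 56.08 / (6.022 × 10²³ × 3.35) = 1.112 × 10^-22 cm³, so a = 4.809 × 10^-8 cm = 481 pm.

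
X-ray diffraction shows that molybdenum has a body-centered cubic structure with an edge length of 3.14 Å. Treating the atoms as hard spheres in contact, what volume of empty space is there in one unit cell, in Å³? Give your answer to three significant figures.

9.90 Å³

In a BCC lattice atoms touch along the body diagonal, so √3·a = 4r, so r = 0.4330a = 1.360 Å.
V_cell = a³ = 30.96 Å³; V_atoms = 2 × (4/3)πr³ = 21.06 Å³.
Empty space = 30.96 − 21.06 = 9.90 Å³.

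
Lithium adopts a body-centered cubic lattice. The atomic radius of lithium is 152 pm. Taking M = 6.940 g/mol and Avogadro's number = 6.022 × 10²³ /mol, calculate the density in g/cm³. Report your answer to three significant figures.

In a BCC lattice, atoms touch along the body diagonal, so √3·a = 4r, giving a = 351.0 pm = 3.510 × 10^-8 cm.
With Z = 2, ρ = Z·M/(N_A·a³) = 2 × 6.940 / (6.022 × 10²³ × 4.325 × 10^-23) = 0.5329 g/cm³.

0.533 g/cm³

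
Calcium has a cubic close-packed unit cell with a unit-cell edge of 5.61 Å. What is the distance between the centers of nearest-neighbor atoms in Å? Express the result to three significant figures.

3.97 Å

In an FCC structure, atoms touch along the face diagonal, so √2·a = 4r; the nearest-neighbor distance equals 2r = 0.7071·a.
d = 0.7071 × 5.61 = 3.97 Å.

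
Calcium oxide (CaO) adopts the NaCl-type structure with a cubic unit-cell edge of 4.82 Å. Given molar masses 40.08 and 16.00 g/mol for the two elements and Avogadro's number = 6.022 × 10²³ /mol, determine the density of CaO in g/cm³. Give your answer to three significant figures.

The NaCl-type structure contains Z = 4 formula units per cell; M(CaO) = 40.08 + 16.00 = 56.08 g/mol.
a³ = (4.820 × 10^-8 cm)³ = 1.120 × 10^-22 cm³.
ρ = 4 × 56.08 / (6.022 × 10²³ × 1.120 × 10^-22) = 3.326 g/cm³.

3.33 g/cm³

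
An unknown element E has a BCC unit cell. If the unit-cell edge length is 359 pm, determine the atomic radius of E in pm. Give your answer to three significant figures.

In a BCC lattice, atoms touch along the body diagonal, so √3·a = 4r.
r = √3·a/4 = 1.7321 × 359 / 4 = 155 pm.

155 pm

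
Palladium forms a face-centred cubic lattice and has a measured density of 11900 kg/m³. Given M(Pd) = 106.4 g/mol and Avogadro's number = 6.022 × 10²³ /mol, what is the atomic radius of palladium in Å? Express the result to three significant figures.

1.38 Å

For an FCC cell (Z = 4), a³ = Z·M/(N_A·ρ) = 4 × 106.4 / (6.022 × 10²³ × 11.90) = 5.939 × 10^-23 cm³, so a = 3.902 × 10^-8 cm = 3.902 Å.
Atoms touch along the face diagonal, so √2·a = 4r, so r = 0.3536 × a = 1.38 Å.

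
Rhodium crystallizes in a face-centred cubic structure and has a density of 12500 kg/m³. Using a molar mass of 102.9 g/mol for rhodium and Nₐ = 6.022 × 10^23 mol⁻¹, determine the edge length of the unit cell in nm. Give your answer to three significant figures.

0.380 nm

With Z = 4 atoms per FCC cell, a³ = Z·M/(N_A·ρ) = 4 × 102.9 / (6.022 × 10²³ × 12.50 g/cm³) = 5.468 × 10^-23 cm³.
a = (5.468 × 10^-23)^(1/3) = 3.796 × 10^-8 cm = 0.380 nm.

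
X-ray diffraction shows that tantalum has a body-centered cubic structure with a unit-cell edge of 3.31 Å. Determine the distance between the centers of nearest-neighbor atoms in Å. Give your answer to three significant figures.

2.87 Å

In a BCC structure, atoms touch along the body diagonal, so √3·a = 4r; the nearest-neighbor distance equals 2r = 0.8660·a.
d = 0.8660 × 3.31 = 2.87 Å.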